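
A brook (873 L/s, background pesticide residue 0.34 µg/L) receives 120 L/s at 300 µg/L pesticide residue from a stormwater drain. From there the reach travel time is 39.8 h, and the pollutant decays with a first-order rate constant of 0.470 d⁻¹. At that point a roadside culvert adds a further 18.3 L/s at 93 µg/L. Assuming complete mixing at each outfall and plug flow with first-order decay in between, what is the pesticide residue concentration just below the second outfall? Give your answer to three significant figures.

18.1 µg/L

Flow-weighted average: C = (873.0·0.3400 + 120.0·300.0) / 993.0 = 36300/993.0 = 36.55 µg/L; combined flow 993.0 L/s.
After decay, C = 36.55 × e^(−kt) = 36.55 × 0.4587 = 16.77 µg/L.
Second outfall: C = (993.0·16.77 + 18.30·93.00)/1011 = 18.15 µg/L.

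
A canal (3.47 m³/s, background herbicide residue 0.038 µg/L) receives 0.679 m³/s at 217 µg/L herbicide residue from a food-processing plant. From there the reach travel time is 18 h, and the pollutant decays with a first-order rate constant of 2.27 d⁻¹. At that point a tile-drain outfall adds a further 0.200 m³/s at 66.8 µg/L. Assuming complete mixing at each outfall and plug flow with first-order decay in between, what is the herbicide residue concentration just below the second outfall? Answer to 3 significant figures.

9.25 µg/L

Conservation of mass: C = (3.470·0.03800 + 0.6790·217.0) / 4.149 = 147.5/4.149 = 35.54 µg/L; combined flow 4.149 m³/s.
First-order decay: C = 35.54·exp(−k·t) = 35.54·0.1822 = 6.477 µg/L.
Second outfall: C = (4.149·6.477 + 0.2000·66.80)/4.349 = 9.251 µg/L.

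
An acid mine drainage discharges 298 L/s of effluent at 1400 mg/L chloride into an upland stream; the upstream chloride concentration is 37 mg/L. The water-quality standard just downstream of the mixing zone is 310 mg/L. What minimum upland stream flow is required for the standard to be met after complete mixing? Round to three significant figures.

1190 L/s

Set C_mix = 310: (Q·37.00 + 298.0·1400) / (Q + 298.0) = 310
→ Q = 298.0·(1400 − 310)/(310 − 37.00) = 1190 L/s.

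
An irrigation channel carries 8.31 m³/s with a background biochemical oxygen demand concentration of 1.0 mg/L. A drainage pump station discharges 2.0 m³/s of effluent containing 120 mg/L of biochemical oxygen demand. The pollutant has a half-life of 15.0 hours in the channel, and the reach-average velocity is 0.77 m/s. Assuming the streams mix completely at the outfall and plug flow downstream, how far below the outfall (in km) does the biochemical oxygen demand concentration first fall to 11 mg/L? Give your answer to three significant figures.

Mass balance: C = (8.310·1.000 + 2.000·120.0) / 10.31 = 248.3/10.31 = 24.08 mg/L.
Half-life 15.0 h → k = ln 2 / 15.0 = 0.04621 h⁻¹ = 1.109 d⁻¹.
Set 24.08·exp(−k·t) = 11 → t = ln(24.08/11)/k = 61050 s = 16.96 h.
Distance = v·t = 0.77·61050 = 47010 m = 47.01 km.

47.0 km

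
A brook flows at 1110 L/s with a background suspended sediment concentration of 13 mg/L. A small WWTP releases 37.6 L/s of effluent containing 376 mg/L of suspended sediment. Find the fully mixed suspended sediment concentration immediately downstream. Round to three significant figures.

Conservation of mass: C = (1110·13.00 + 37.60·376.0) / 1148 = 28570/1148 = 24.89 mg/L.

24.9 mg/L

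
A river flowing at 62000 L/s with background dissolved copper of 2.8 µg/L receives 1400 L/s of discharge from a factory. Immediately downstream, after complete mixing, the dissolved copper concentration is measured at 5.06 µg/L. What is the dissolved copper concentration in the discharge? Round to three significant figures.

105 µg/L

Mass balance: 62000·2.800 + 1400·Cₑ = 63400·5.060
→ Cₑ = (63400·5.060 − 62000·2.800) / 1400 = 105.1 µg/L.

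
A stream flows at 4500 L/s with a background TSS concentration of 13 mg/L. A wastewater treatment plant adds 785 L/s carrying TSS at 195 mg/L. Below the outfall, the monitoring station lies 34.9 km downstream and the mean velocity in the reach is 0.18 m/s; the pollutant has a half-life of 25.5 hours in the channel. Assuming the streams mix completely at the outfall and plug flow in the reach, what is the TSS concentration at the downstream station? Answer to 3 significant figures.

9.26 mg/L

Mixed concentration C = ΣQC/ΣQ = (4500·13.00 + 785.0·195.0) / 5285 = 211600/5285 = 40.03 mg/L.
Travel time t = 34.9·1000 / 0.18 = 193900 s = 53.86 h.
Half-life 25.5 h → k = ln 2 / 25.5 = 0.02718 h⁻¹ = 0.6524 d⁻¹.
First-order decay: C = 40.03·exp(−k·t) = 40.03·0.2313 = 9.260 mg/L.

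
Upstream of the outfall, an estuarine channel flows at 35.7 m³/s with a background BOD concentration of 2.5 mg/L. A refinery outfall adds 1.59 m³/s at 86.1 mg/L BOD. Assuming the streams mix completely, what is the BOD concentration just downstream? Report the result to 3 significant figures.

6.06 mg/L

After mixing, C = (35.70·2.500 + 1.590·86.10) / 37.29 = 226.1/37.29 = 6.065 mg/L.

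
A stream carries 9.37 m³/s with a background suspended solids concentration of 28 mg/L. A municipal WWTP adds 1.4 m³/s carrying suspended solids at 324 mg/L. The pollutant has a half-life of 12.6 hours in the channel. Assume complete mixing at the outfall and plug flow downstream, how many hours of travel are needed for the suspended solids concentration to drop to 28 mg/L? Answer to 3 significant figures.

Mixed concentration C = ΣQC/ΣQ = (9.370·28.00 + 1.400·324.0) / 10.77 = 716.0/10.77 = 66.48 mg/L.
Half-life 12.6 h → k = ln 2 / 12.6 = 0.05501 h⁻¹ = 1.320 d⁻¹.
66.48·exp(−k·t) = 28 → t = ln(66.48/28)/k = 56580 s = 15.72 h.

15.7 h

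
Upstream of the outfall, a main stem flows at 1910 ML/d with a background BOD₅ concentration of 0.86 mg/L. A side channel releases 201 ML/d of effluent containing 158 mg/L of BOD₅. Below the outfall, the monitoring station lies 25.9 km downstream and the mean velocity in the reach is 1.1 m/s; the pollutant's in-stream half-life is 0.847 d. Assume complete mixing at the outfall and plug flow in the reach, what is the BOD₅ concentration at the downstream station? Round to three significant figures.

Mixed concentration C = ΣQC/ΣQ = (1910·0.8600 + 201.0·158.0) / 2111 = 33400/2111 = 15.82 mg/L.
Travel time t = 25.9·1000 / 1.1 = 23550 s = 6.540 h.
Half-life 0.847 d → k = ln 2 / 0.847 = 0.8184 d⁻¹.
First-order decay: C = 15.82·exp(−k·t) = 15.82·0.8001 = 12.66 mg/L.

12.7 mg/L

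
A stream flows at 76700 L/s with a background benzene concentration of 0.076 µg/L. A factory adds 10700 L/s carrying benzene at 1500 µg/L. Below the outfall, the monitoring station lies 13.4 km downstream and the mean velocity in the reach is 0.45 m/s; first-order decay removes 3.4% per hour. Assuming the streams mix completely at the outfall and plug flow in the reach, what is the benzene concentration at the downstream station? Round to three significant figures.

Mass balance: C = (76700·0.07600 + 10700·1500) / 87400 = 16060000/87400 = 183.7 µg/L.
Travel time t = 13.4·1000 / 0.45 = 29780 s = 8.272 h.
3.4%/h lost → k = −ln(1 − 0.034) = 0.03459 h⁻¹.
First-order decay: C = 183.7·exp(−k·t) = 183.7·0.7512 = 138.0 µg/L.

138 µg/L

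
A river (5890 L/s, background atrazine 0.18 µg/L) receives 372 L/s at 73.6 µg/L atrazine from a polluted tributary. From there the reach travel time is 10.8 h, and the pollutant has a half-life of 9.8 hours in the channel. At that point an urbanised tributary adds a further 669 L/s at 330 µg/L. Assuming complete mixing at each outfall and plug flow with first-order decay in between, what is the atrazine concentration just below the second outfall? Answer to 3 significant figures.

33.8 µg/L

After mixing, C = (5890·0.1800 + 372.0·73.60) / 6262 = 28440/6262 = 4.542 µg/L; combined flow 6262 L/s.
Half-life 9.8 h → k = ln 2 / 9.8 = 0.07073 h⁻¹ = 1.698 d⁻¹.
Decay over the reach: 4.542·exp(−kt) = 4.542·0.4659 = 2.116 µg/L.
Second outfall: C = (6262·2.116 + 669.0·330.0)/6931 = 33.76 µg/L.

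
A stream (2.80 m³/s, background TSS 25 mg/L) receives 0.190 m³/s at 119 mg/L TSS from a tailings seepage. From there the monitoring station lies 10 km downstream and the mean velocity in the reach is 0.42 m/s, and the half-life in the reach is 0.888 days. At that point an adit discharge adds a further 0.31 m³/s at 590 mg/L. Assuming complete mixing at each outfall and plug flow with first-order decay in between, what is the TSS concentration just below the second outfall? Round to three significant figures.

Flow-weighted average: C = (2.800·25.00 + 0.1900·119.0) / 2.990 = 92.61/2.990 = 30.97 mg/L; combined flow 2.990 m³/s.
Travel time t = 10·1000 / 0.42 = 23810 s = 6.614 h.
Half-life 0.888 d → k = ln 2 / 0.888 = 0.7806 d⁻¹.
Applying C = C₀e^(−kt): 30.97 × 0.8065 = 24.98 mg/L.
At the second outfall, C = (2.990·24.98 + 0.3100·590.0) / (2.990 + 0.3100) = 78.06 mg/L.

78.1 mg/L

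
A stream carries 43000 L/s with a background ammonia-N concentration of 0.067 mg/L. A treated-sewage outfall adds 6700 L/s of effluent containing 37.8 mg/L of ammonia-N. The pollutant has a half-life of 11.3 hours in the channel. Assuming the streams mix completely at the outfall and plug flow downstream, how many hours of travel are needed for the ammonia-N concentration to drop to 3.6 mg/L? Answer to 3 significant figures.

Mixed concentration C = ΣQC/ΣQ = (43000·0.06700 + 6700·37.80) / 49700 = 256100/49700 = 5.154 mg/L.
Half-life 11.3 h → k = ln 2 / 11.3 = 0.06134 h⁻¹ = 1.472 d⁻¹.
5.154·exp(−k·t) = 3.6 → t = ln(5.154/3.6)/k = 21060 s = 5.849 h.

5.85 h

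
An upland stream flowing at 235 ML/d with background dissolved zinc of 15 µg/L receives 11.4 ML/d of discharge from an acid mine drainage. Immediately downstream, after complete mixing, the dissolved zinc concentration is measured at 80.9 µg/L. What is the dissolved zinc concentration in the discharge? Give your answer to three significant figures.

1440 µg/L

Mass balance: 235.0·15.00 + 11.40·Cₑ = 246.4·80.90
→ Cₑ = (246.4·80.90 − 235.0·15.00) / 11.40 = 1439 µg/L.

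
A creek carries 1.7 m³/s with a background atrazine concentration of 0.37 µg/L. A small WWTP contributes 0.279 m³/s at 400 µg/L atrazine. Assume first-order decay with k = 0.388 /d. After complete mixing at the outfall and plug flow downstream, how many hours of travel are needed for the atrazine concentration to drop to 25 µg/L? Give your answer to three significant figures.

Conservation of mass: C = (1.700·0.3700 + 0.2790·400.0) / 1.979 = 112.2/1.979 = 56.71 µg/L.
56.71·exp(−k·t) = 25 → t = ln(56.71/25)/k = 182400 s = 50.66 h.

50.7 h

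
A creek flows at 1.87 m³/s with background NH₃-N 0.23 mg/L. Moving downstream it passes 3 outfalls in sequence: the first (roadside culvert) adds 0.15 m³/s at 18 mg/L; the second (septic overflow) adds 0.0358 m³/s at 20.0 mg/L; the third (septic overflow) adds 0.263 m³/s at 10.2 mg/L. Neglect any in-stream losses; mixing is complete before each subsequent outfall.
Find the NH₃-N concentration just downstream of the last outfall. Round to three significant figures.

Outfall 1: combined Q = 2.020 m³/s; C = (1.870·0.2300 + 0.1500·18.00)/2.020 = 1.550 mg/L.
Outfall 2: combined Q = 2.056 m³/s; C = (2.020·1.550 + 0.03580·20.00)/2.056 = 1.871 mg/L.
Outfall 3: combined Q = 2.319 m³/s; C = (2.056·1.871 + 0.2630·10.20)/2.319 = 2.816 mg/L.

2.82 mg/L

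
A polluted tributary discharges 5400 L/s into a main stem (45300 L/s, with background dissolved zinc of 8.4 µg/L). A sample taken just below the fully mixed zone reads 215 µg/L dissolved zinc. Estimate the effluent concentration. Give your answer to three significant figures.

1950 µg/L

Mass balance: 45300·8.400 + 5400·Cₑ = 50700·215.0
→ Cₑ = (50700·215.0 − 45300·8.400) / 5400 = 1948 µg/L.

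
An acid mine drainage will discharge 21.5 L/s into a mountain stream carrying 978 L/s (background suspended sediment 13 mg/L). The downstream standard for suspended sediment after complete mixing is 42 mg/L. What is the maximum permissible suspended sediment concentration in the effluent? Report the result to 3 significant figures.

At the limit, (Qr·Cr + Qe·Cₑ)/(Qr + Qe) = 42:
Cₑ = (999.5·42 − 978.0·13.00) / 21.50 = 1361 mg/L.

1360 mg/L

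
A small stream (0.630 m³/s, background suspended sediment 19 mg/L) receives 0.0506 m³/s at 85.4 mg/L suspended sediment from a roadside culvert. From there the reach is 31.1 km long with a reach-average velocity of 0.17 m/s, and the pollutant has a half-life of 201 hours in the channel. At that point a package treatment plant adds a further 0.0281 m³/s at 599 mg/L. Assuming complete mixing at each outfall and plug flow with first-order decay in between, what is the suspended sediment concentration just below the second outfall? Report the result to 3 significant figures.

Mixed concentration C = ΣQC/ΣQ = (0.6300·19.00 + 0.05060·85.40) / 0.6806 = 16.29/0.6806 = 23.94 mg/L; combined flow 0.6806 m³/s.
Travel time t = 31.1·1000 / 0.17 = 182900 s = 50.82 h.
Half-life 201 h → k = ln 2 / 201 = 0.003448 h⁻¹ = 0.08276 d⁻¹.
First-order decay: C = 23.94·exp(−k·t) = 23.94·0.8393 = 20.09 mg/L.
Second outfall: C = (0.6806·20.09 + 0.02810·599.0)/0.7087 = 43.04 mg/L.

43.0 mg/L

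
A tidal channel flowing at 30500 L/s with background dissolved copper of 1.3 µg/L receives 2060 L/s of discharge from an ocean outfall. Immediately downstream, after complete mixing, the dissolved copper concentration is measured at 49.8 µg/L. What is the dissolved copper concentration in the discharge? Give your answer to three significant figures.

Mass balance: 30500·1.300 + 2060·Cₑ = 32560·49.80
→ Cₑ = (32560·49.80 − 30500·1.300) / 2060 = 767.9 µg/L.

768 µg/L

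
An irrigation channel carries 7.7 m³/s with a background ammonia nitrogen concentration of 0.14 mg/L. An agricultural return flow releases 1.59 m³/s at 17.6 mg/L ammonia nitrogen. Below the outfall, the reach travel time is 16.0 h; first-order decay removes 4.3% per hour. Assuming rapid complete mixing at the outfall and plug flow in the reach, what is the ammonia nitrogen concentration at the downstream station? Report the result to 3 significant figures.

Flow-weighted average: C = (7.700·0.1400 + 1.590·17.60) / 9.290 = 29.06/9.290 = 3.128 mg/L.
4.3%/h lost → k = −ln(1 − 0.043) = 0.04395 h⁻¹.
Applying C = C₀e^(−kt): 3.128 × 0.4950 = 1.548 mg/L.

1.55 mg/L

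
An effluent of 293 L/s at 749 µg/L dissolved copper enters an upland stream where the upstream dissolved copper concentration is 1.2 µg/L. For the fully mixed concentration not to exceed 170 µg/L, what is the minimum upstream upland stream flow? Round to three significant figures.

Set C_mix = 170: (Q·1.200 + 293.0·749.0) / (Q + 293.0) = 170
→ Q = 293.0·(749.0 − 170)/(170 − 1.200) = 1005 L/s.

1010 L/s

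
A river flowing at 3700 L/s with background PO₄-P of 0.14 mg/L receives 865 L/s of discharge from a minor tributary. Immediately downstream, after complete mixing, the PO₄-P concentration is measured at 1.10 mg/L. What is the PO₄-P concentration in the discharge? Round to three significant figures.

5.21 mg/L

Mass balance: 3700·0.1400 + 865.0·Cₑ = 4565·1.100
→ Cₑ = (4565·1.100 − 3700·0.1400) / 865.0 = 5.206 mg/L.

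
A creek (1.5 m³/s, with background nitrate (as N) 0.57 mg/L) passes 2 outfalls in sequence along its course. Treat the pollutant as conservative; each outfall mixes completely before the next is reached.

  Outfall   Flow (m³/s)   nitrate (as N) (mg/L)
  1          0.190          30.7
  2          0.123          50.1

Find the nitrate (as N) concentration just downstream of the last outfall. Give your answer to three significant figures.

7.09 mg/L

After outfall 1: Q = 1.500 + 0.1900 = 1.690 m³/s; C = (1.500·0.5700 + 0.1900·30.70)/1.690 = 3.957 mg/L.
After outfall 2: Q = 1.690 + 0.1230 = 1.813 m³/s; C = (1.690·3.957 + 0.1230·50.10)/1.813 = 7.088 mg/L.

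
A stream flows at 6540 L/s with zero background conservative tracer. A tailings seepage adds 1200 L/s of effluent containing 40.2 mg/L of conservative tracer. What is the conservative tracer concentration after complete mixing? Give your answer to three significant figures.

6.23 mg/L

Flow-weighted average: C = (6540·0 + 1200·40.20) / 7740 = 48240/7740 = 6.233 mg/L.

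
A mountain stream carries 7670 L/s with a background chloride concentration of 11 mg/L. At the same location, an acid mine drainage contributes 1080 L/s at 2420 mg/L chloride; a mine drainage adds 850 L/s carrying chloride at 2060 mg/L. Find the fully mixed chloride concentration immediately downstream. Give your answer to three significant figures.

After mixing, C = (7670·11.00 + 1080·2420 + 850.0·2060) / 9600 = 4449000/9600 = 463.4 mg/L.

463 mg/L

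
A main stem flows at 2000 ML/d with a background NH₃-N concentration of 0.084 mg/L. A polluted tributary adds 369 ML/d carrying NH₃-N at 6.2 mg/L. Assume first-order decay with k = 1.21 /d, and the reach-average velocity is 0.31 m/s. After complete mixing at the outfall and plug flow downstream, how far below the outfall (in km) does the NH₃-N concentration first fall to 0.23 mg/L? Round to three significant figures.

33.3 km

After mixing, C = (2000·0.08400 + 369.0·6.200) / 2369 = 2456/2369 = 1.037 mg/L.
Set 1.037·exp(−k·t) = 0.23 → t = ln(1.037/0.23)/k = 107500 s = 29.86 h.
Distance = v·t = 0.31·107500 = 33330 m = 33.33 km.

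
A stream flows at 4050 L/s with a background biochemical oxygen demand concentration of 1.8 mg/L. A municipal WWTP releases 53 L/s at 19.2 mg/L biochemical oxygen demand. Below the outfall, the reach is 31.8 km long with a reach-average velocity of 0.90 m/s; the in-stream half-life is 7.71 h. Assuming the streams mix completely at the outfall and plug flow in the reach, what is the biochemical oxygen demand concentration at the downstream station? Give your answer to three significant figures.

0.838 mg/L

Mixed concentration C = ΣQC/ΣQ = (4050·1.800 + 53.00·19.20) / 4103 = 8308/4103 = 2.025 mg/L.
Travel time t = 31.8·1000 / 0.90 = 35330 s = 9.815 h.
Half-life 7.71 h → k = ln 2 / 7.71 = 0.08990 h⁻¹ = 2.158 d⁻¹.
Decay over the reach: 2.025·exp(−kt) = 2.025·0.4138 = 0.8378 mg/L.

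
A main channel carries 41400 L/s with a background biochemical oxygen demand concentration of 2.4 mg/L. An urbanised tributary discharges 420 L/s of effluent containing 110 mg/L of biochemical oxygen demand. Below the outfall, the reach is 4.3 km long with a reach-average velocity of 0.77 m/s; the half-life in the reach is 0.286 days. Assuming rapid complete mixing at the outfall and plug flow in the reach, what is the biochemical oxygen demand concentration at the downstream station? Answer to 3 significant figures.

2.98 mg/L

After mixing, C = (41400·2.400 + 420.0·110.0) / 41820 = 145600/41820 = 3.481 mg/L.
Travel time t = 4.3·1000 / 0.77 = 5584 s = 1.551 h.
Half-life 0.286 d → k = ln 2 / 0.286 = 2.424 d⁻¹.
Applying C = C₀e^(−kt): 3.481 × 0.8550 = 2.976 mg/L.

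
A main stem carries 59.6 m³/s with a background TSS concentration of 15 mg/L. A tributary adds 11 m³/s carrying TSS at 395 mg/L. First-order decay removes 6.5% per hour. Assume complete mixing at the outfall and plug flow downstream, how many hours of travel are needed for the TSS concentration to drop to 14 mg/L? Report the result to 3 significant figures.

24.8 h

Mass balance: C = (59.60·15.00 + 11.00·395.0) / 70.60 = 5239/70.60 = 74.21 mg/L.
6.5%/h lost → k = −ln(1 − 0.065) = 0.06721 h⁻¹.
74.21·exp(−k·t) = 14 → t = ln(74.21/14)/k = 89330 s = 24.82 h.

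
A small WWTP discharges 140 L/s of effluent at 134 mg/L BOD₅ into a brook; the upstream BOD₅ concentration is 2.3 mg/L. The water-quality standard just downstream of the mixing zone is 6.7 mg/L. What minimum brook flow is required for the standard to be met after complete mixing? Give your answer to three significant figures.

4050 L/s

Set C_mix = 6.7: (Q·2.300 + 140.0·134.0) / (Q + 140.0) = 6.7
→ Q = 140.0·(134.0 − 6.7)/(6.7 − 2.300) = 4050 L/s.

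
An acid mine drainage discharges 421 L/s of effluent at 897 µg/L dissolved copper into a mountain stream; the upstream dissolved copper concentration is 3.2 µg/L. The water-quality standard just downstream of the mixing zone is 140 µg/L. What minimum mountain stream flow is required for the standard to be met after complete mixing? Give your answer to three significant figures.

2330 L/s

Set C_mix = 140: (Q·3.200 + 421.0·897.0) / (Q + 421.0) = 140
→ Q = 421.0·(897.0 − 140)/(140 − 3.200) = 2330 L/s.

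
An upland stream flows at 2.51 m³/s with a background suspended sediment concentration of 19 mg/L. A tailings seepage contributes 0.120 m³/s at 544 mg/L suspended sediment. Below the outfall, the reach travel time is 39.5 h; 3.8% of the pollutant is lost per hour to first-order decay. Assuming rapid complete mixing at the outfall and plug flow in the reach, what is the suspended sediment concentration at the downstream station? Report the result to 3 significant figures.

9.30 mg/L

Mass balance: C = (2.510·19.00 + 0.1200·544.0) / 2.630 = 113.0/2.630 = 42.95 mg/L.
3.8%/h lost → k = −ln(1 − 0.038) = 0.03874 h⁻¹.
Decay over the reach: 42.95·exp(−kt) = 42.95·0.2165 = 9.299 mg/L.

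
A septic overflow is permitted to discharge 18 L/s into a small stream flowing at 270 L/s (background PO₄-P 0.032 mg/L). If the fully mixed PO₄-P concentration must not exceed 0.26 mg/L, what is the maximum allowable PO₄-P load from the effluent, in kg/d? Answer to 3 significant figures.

5.72 kg/d

Mass balance at the limit: 270.0·0.03200 + 18.00·Cₑ = 288.0·0.26 → Cₑ = 3.680 mg/L.
18.00 L/s = 0.01800 m³/s. Load = 0.01800 m³/s × 3.680 g/m³ × 86 400 s/d = 5.723 kg/d.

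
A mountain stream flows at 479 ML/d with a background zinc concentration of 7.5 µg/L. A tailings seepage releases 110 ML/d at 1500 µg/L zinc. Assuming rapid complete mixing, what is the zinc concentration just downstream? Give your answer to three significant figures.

Mixed concentration C = ΣQC/ΣQ = (479.0·7.500 + 110.0·1500) / 589.0 = 168600/589.0 = 286.2 µg/L.

286 µg/L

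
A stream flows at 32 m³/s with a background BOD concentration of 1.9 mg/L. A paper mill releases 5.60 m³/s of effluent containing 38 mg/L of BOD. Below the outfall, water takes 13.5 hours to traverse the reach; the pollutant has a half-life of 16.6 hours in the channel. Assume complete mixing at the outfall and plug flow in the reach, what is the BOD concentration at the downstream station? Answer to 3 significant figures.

After mixing, C = (32.00·1.900 + 5.600·38.00) / 37.60 = 273.6/37.60 = 7.277 mg/L.
Half-life 16.6 h → k = ln 2 / 16.6 = 0.04176 h⁻¹ = 1.002 d⁻¹.
After decay, C = 7.277 × e^(−kt) = 7.277 × 0.5691 = 4.141 mg/L.

4.14 mg/L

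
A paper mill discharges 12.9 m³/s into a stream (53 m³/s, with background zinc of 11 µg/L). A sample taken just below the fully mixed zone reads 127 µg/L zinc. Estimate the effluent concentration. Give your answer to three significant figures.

Mass balance: 53.00·11.00 + 12.90·Cₑ = 65.90·127.0
→ Cₑ = (65.90·127.0 − 53.00·11.00) / 12.90 = 603.6 µg/L.

604 µg/L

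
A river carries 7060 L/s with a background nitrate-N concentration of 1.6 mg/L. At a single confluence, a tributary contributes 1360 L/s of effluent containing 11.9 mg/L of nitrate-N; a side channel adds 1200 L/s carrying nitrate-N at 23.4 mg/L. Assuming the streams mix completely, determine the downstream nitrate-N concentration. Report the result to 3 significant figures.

Mass balance: C = (7060·1.600 + 1360·11.90 + 1200·23.40) / 9620 = 55560/9620 = 5.775 mg/L.

5.78 mg/L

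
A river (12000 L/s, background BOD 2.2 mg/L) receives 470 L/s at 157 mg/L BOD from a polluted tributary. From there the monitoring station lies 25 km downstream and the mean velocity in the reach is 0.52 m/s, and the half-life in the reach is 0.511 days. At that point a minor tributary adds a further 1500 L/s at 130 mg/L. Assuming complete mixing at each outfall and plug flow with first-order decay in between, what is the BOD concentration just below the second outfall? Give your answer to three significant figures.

17.3 mg/L

Conservation of mass: C = (12000·2.200 + 470.0·157.0) / 12470 = 100200/12470 = 8.034 mg/L; combined flow 12470 L/s.
Travel time t = 25·1000 / 0.52 = 48080 s = 13.35 h.
Half-life 0.511 d → k = ln 2 / 0.511 = 1.356 d⁻¹.
Decay over the reach: 8.034·exp(−kt) = 8.034·0.4701 = 3.777 mg/L.
Second outfall: C = (12470·3.777 + 1500·130.0)/13970 = 17.33 mg/L.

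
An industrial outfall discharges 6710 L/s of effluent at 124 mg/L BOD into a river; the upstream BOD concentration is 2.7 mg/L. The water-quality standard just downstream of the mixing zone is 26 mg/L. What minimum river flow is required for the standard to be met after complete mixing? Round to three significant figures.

28200 L/s

Set C_mix = 26: (Q·2.700 + 6710·124.0) / (Q + 6710) = 26
→ Q = 6710·(124.0 − 26)/(26 − 2.700) = 28220 L/s.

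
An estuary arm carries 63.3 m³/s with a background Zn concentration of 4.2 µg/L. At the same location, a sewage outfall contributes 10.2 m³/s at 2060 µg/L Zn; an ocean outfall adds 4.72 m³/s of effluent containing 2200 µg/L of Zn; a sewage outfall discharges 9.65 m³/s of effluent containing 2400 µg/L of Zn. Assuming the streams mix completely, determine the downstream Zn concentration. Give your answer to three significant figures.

624 µg/L

Flow-weighted average: C = (63.30·4.200 + 10.20·2060 + 4.720·2200 + 9.650·2400) / 87.87 = 54820/87.87 = 623.9 µg/L.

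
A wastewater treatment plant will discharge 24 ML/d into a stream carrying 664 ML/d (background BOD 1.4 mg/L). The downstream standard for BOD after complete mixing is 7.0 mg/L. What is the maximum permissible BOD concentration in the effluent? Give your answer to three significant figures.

At the limit, (Qr·Cr + Qe·Cₑ)/(Qr + Qe) = 7.0:
Cₑ = (688.0·7.0 − 664.0·1.400) / 24.00 = 161.9 mg/L.

162 mg/L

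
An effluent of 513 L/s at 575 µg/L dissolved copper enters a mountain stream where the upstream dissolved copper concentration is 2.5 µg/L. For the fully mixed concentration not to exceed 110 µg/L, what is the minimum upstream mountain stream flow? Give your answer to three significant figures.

Set C_mix = 110: (Q·2.500 + 513.0·575.0) / (Q + 513.0) = 110
→ Q = 513.0·(575.0 − 110)/(110 − 2.500) = 2219 L/s.

2220 L/s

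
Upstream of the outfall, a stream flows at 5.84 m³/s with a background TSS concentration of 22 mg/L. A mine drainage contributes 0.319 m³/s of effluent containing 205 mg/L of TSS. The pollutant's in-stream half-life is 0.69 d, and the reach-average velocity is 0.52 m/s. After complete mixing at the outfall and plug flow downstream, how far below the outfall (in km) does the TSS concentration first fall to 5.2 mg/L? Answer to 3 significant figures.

80.5 km

After mixing, C = (5.840·22.00 + 0.3190·205.0) / 6.159 = 193.9/6.159 = 31.48 mg/L.
Half-life 0.69 d → k = ln 2 / 0.69 = 1.005 d⁻¹.
Set 31.48·exp(−k·t) = 5.2 → t = ln(31.48/5.2)/k = 154900 s = 43.02 h.
Distance = v·t = 0.52·154900 = 80530 m = 80.53 km.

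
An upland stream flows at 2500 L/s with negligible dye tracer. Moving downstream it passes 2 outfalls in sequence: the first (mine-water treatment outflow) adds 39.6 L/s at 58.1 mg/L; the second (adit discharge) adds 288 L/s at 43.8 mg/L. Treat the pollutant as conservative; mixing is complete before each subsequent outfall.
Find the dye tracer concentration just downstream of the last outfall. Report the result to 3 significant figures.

5.27 mg/L

Below outfall 1: Q → 2540 L/s, C = (2500·0 + 39.60·58.10)/2540 = 0.9060 mg/L.
Below outfall 2: Q → 2828 L/s, C = (2540·0.9060 + 288.0·43.80)/2828 = 5.275 mg/L.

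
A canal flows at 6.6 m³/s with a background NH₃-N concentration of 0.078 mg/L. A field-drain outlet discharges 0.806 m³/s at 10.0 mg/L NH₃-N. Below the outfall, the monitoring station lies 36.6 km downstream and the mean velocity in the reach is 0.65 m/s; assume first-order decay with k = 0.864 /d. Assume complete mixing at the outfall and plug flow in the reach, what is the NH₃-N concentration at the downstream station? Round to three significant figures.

Mixed concentration C = ΣQC/ΣQ = (6.600·0.07800 + 0.8060·10.00) / 7.406 = 8.575/7.406 = 1.158 mg/L.
Travel time t = 36.6·1000 / 0.65 = 56310 s = 15.64 h.
After decay, C = 1.158 × e^(−kt) = 1.158 × 0.5695 = 0.6593 mg/L.

0.659 mg/L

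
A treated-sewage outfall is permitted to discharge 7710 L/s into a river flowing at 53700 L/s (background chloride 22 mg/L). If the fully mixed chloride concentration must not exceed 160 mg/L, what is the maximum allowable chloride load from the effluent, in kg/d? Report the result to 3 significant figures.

Mass balance at the limit: 53700·22.00 + 7710·Cₑ = 61410·160 → Cₑ = 1121 mg/L.
7710 L/s = 7.710 m³/s. Load = 7.710 m³/s × 1121 g/m³ × 86 400 s/d = 746900 kg/d.

747000 kg/d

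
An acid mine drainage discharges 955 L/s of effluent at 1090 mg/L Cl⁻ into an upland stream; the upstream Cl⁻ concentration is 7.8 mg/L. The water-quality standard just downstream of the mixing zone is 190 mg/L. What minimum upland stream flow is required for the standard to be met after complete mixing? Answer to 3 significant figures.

4720 L/s

Set C_mix = 190: (Q·7.800 + 955.0·1090) / (Q + 955.0) = 190
→ Q = 955.0·(1090 − 190)/(190 − 7.800) = 4717 L/s.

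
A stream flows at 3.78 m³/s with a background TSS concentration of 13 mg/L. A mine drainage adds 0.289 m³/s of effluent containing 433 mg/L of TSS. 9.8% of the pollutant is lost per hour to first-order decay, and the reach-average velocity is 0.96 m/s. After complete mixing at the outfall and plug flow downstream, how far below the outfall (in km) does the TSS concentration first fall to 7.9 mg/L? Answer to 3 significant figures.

Flow-weighted average: C = (3.780·13.00 + 0.2890·433.0) / 4.069 = 174.3/4.069 = 42.83 mg/L.
9.8%/h lost → k = −ln(1 − 0.098) = 0.1031 h⁻¹.
Set 42.83·exp(−k·t) = 7.9 → t = ln(42.83/7.9)/k = 59000 s = 16.39 h.
Distance = v·t = 0.96·59000 = 56640 m = 56.64 km.

56.6 km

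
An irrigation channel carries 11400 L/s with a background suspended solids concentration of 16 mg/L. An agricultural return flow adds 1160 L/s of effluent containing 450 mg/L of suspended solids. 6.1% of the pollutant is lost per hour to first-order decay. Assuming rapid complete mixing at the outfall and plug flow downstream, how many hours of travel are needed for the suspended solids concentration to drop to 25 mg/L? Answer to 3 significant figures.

12.8 h

After mixing, C = (11400·16.00 + 1160·450.0) / 12560 = 704400/12560 = 56.08 mg/L.
6.1%/h lost → k = −ln(1 − 0.061) = 0.06294 h⁻¹.
56.08·exp(−k·t) = 25 → t = ln(56.08/25)/k = 46210 s = 12.84 h.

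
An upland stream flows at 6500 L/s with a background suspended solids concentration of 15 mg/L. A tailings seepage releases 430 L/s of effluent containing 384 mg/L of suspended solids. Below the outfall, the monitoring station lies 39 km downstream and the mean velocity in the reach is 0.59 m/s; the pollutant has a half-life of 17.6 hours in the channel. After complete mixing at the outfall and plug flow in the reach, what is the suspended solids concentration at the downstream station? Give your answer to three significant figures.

After mixing, C = (6500·15.00 + 430.0·384.0) / 6930 = 262600/6930 = 37.90 mg/L.
Travel time t = 39·1000 / 0.59 = 66100 s = 18.36 h.
Half-life 17.6 h → k = ln 2 / 17.6 = 0.03938 h⁻¹ = 0.9452 d⁻¹.
First-order decay: C = 37.90·exp(−k·t) = 37.90·0.4852 = 18.39 mg/L.

18.4 mg/L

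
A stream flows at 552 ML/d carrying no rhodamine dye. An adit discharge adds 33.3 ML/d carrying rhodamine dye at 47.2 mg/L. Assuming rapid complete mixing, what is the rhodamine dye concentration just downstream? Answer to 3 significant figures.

Mixed concentration C = ΣQC/ΣQ = (552.0·0 + 33.30·47.20) / 585.3 = 1572/585.3 = 2.685 mg/L.

2.69 mg/L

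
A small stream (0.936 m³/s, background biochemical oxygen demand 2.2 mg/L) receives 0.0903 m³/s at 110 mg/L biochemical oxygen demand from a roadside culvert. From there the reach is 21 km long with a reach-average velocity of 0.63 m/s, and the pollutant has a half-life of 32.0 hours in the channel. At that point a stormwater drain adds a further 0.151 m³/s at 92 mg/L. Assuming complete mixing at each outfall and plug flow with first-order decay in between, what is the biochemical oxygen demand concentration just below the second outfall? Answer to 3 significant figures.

Mixed concentration C = ΣQC/ΣQ = (0.9360·2.200 + 0.09030·110.0) / 1.026 = 11.99/1.026 = 11.68 mg/L; combined flow 1.026 m³/s.
Travel time t = 21·1000 / 0.63 = 33330 s = 9.259 h.
Half-life 32.0 h → k = ln 2 / 32.0 = 0.02166 h⁻¹ = 0.5199 d⁻¹.
Applying C = C₀e^(−kt): 11.68 × 0.8183 = 9.561 mg/L.
At the second outfall, C = (1.026·9.561 + 0.1510·92.00) / (1.026 + 0.1510) = 20.13 mg/L.

20.1 mg/L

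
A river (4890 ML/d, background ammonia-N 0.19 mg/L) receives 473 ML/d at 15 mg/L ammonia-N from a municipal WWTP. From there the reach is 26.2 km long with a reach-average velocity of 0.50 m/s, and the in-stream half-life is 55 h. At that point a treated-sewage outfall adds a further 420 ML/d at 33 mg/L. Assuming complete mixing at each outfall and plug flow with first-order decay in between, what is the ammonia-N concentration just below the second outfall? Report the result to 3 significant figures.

3.55 mg/L

Flow-weighted average: C = (4890·0.1900 + 473.0·15.00) / 5363 = 8024/5363 = 1.496 mg/L; combined flow 5363 ML/d.
Travel time t = 26.2·1000 / 0.50 = 52400 s = 14.56 h.
Half-life 55 h → k = ln 2 / 55 = 0.01260 h⁻¹ = 0.3025 d⁻¹.
After decay, C = 1.496 × e^(−kt) = 1.496 × 0.8324 = 1.245 mg/L.
Second outfall: C = (5363·1.245 + 420.0·33.00)/5783 = 3.552 mg/L.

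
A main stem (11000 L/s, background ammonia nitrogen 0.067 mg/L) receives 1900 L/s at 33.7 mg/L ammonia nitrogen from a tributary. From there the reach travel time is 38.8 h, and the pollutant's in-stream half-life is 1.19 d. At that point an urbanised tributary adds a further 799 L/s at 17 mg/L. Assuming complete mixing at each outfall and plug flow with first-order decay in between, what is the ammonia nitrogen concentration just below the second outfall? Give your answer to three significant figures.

After mixing, C = (11000·0.06700 + 1900·33.70) / 12900 = 64770/12900 = 5.021 mg/L; combined flow 12900 L/s.
Half-life 1.19 d → k = ln 2 / 1.19 = 0.5825 d⁻¹.
First-order decay: C = 5.021·exp(−k·t) = 5.021·0.3900 = 1.958 mg/L.
At the second outfall, C = (12900·1.958 + 799.0·17.00) / (12900 + 799.0) = 2.835 mg/L.

2.84 mg/L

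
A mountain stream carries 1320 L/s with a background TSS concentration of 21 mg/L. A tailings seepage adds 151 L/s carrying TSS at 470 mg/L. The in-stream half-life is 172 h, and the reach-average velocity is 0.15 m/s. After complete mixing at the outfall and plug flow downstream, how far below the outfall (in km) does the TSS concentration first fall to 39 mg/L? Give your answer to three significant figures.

Mass balance: C = (1320·21.00 + 151.0·470.0) / 1471 = 98690/1471 = 67.09 mg/L.
Half-life 172 h → k = ln 2 / 172 = 0.004030 h⁻¹ = 0.09672 d⁻¹.
Set 67.09·exp(−k·t) = 39 → t = ln(67.09/39)/k = 484600 s = 134.6 h.
Distance = v·t = 0.15·484600 = 72690 m = 72.69 km.

72.7 km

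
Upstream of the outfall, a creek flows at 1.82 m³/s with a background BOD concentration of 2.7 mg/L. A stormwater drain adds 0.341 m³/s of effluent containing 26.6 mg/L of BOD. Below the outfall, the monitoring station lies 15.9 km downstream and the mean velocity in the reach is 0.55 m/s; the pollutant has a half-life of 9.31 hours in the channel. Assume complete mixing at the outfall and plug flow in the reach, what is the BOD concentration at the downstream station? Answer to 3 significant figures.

After mixing, C = (1.820·2.700 + 0.3410·26.60) / 2.161 = 13.98/2.161 = 6.471 mg/L.
Travel time t = 15.9·1000 / 0.55 = 28910 s = 8.030 h.
Half-life 9.31 h → k = ln 2 / 9.31 = 0.07445 h⁻¹ = 1.787 d⁻¹.
After decay, C = 6.471 × e^(−kt) = 6.471 × 0.5500 = 3.559 mg/L.

3.56 mg/L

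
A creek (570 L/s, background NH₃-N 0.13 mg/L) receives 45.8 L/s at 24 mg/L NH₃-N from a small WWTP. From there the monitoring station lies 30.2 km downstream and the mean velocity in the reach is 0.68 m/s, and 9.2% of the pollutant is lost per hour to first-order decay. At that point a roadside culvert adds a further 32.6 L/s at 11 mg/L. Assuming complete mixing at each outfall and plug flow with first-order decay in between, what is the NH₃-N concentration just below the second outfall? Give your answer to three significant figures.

After mixing, C = (570.0·0.1300 + 45.80·24.00) / 615.8 = 1173/615.8 = 1.905 mg/L; combined flow 615.8 L/s.
Travel time t = 30.2·1000 / 0.68 = 44410 s = 12.34 h.
9.2%/h lost → k = −ln(1 − 0.092) = 0.09651 h⁻¹.
Applying C = C₀e^(−kt): 1.905 × 0.3040 = 0.5793 mg/L.
At the second outfall, C = (615.8·0.5793 + 32.60·11.00) / (615.8 + 32.60) = 1.103 mg/L.

1.10 mg/L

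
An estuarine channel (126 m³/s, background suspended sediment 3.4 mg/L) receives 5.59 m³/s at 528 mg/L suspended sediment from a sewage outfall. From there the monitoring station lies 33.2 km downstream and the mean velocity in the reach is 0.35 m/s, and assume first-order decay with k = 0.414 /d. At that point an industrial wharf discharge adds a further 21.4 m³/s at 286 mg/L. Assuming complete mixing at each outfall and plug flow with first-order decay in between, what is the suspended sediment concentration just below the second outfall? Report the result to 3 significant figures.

Mass balance: C = (126.0·3.400 + 5.590·528.0) / 131.6 = 3380/131.6 = 25.69 mg/L; combined flow 131.6 m³/s.
Travel time t = 33.2·1000 / 0.35 = 94860 s = 26.35 h.
Applying C = C₀e^(−kt): 25.69 × 0.6348 = 16.30 mg/L.
At the second outfall, C = (131.6·16.30 + 21.40·286.0) / (131.6 + 21.40) = 54.03 mg/L.

54.0 mg/L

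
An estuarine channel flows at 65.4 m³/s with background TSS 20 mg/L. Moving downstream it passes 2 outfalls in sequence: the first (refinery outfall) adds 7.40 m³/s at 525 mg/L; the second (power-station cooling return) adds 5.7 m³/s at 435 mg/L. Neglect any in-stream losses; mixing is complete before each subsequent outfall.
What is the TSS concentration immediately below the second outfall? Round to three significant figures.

Outfall 1: combined Q = 72.80 m³/s; C = (65.40·20.00 + 7.400·525.0)/72.80 = 71.33 mg/L.
Outfall 2: combined Q = 78.50 m³/s; C = (72.80·71.33 + 5.700·435.0)/78.50 = 97.74 mg/L.

97.7 mg/L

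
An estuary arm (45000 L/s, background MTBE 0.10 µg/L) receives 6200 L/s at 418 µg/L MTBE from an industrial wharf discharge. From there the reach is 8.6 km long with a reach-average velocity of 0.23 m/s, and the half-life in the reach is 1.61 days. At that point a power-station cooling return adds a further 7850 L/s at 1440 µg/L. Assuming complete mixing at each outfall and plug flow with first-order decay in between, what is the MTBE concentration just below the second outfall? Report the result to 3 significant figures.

228 µg/L

Mass balance: C = (45000·0.1000 + 6200·418.0) / 51200 = 2596000/51200 = 50.71 µg/L; combined flow 51200 L/s.
Travel time t = 8.6·1000 / 0.23 = 37390 s = 10.39 h.
Half-life 1.61 d → k = ln 2 / 1.61 = 0.4305 d⁻¹.
After decay, C = 50.71 × e^(−kt) = 50.71 × 0.8300 = 42.09 µg/L.
At the second outfall, C = (51200·42.09 + 7850·1440) / (51200 + 7850) = 227.9 µg/L.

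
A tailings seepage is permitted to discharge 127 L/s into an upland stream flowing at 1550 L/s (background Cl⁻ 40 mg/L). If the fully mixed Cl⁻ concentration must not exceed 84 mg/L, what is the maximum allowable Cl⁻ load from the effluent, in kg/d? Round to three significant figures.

Mass balance at the limit: 1550·40.00 + 127.0·Cₑ = 1677·84 → Cₑ = 621.0 mg/L.
127.0 L/s = 0.1270 m³/s. Load = 0.1270 m³/s × 621.0 g/m³ × 86 400 s/d = 6814 kg/d.

6810 kg/d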